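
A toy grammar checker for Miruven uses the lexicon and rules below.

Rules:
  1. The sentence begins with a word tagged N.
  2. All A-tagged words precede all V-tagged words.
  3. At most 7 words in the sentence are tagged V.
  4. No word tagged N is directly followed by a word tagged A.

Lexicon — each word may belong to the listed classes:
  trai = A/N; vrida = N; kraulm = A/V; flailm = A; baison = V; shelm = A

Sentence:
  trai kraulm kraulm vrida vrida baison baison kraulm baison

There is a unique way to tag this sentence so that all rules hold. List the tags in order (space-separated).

N V V N N V V V V

Candidates per position — 1:trai {A,N}; 2:kraulm {A,V}; 3:kraulm {A,V}; 4:vrida {N}; 5:vrida {N}; 6:baison {V}; 7:baison {V}; 8:kraulm {A,V}; 9:baison {V}.
If word 1 were A, no tagging could satisfy rule 1; so word 1 is N.
If word 2 were A, no tagging could satisfy rule 4; so word 2 is V.
If word 3 were A, no tagging could satisfy rule 2; so word 3 is V.
If word 8 were A, no tagging could satisfy rule 2; so word 8 is V.
That leaves exactly one tagging: N V V N N V V V V.
Rule-by-rule: rule 1 ok; rule 2 ok; rule 3 ok; rule 4 ok.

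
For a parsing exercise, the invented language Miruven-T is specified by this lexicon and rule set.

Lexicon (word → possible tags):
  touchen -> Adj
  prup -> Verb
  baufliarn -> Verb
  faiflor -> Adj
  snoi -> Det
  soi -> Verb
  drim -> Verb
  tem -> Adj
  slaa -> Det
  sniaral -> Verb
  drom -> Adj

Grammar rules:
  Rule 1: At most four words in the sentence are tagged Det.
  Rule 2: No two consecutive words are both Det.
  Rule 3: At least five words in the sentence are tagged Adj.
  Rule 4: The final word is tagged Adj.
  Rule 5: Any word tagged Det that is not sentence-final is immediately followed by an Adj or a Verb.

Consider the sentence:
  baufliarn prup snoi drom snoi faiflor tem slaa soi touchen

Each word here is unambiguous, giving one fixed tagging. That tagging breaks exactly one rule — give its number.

3

Fixed tagging: Verb Verb Det Adj Det Adj Adj Det Verb Adj.
Checking each rule: R1 holds, R2 holds, R3 violated, R4 holds, R5 holds.
Only rule 3 fails.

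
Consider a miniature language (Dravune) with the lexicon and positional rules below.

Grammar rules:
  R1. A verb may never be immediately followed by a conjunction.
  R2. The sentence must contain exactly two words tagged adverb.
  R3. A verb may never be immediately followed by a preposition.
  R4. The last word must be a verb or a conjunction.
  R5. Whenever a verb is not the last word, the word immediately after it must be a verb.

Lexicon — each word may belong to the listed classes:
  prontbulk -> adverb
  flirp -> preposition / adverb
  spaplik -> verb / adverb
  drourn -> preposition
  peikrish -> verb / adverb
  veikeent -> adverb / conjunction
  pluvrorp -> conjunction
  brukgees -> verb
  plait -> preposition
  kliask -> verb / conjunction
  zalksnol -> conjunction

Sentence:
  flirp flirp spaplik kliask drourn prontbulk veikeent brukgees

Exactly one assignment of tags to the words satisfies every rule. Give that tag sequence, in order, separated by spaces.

Candidates per position — 1:flirp {preposition,adverb}; 2:flirp {preposition,adverb}; 3:spaplik {verb,adverb}; 4:kliask {verb,conjunction}; 5:drourn {preposition}; 6:prontbulk {adverb}; 7:veikeent {adverb,conjunction}; 8:brukgees {verb}.
If word 3 were verb, no tagging could satisfy rule 5; so word 3 is adverb.
If word 4 were verb, no tagging could satisfy rule 3; so word 4 is conjunction.
If word 7 were adverb, no tagging could satisfy rule 2; so word 7 is conjunction.
If word 1 were adverb, no tagging could satisfy rule 2; so word 1 is preposition.
If word 2 were adverb, no tagging could satisfy rule 2; so word 2 is preposition.
The only consistent sequence is: preposition preposition adverb conjunction preposition adverb conjunction verb.
Check: rule 1 satisfied; rule 2 satisfied; rule 3 satisfied; rule 4 satisfied; rule 5 satisfied.

preposition preposition adverb conjunction preposition adverb conjunction verb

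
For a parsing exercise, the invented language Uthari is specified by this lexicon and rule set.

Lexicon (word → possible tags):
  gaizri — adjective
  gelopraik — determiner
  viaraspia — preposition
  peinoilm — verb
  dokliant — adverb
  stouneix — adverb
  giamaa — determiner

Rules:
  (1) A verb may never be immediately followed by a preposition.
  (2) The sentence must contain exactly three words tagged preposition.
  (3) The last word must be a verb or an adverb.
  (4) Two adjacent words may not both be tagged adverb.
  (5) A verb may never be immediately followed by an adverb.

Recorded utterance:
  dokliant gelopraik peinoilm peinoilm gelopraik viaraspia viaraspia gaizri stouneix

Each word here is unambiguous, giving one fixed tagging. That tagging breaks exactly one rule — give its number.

2

Fixed tagging: adverb determiner verb verb determiner preposition preposition adjective adverb.
Rule check: R1 holds, R2 violated, R3 holds, R4 holds, R5 holds.
Only rule 2 fails.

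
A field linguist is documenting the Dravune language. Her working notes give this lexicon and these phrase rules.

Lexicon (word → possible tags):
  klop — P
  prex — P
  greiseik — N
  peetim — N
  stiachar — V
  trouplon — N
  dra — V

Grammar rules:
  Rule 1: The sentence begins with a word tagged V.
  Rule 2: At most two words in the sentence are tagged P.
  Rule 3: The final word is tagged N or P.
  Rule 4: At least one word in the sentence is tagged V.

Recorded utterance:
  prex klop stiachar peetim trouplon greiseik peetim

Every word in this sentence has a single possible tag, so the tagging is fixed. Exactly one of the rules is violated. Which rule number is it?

1

Fixed tagging: P P V N N N N.
Applying the rules: R1 fails, R2 ok, R3 ok, R4 ok.
Only rule 1 fails.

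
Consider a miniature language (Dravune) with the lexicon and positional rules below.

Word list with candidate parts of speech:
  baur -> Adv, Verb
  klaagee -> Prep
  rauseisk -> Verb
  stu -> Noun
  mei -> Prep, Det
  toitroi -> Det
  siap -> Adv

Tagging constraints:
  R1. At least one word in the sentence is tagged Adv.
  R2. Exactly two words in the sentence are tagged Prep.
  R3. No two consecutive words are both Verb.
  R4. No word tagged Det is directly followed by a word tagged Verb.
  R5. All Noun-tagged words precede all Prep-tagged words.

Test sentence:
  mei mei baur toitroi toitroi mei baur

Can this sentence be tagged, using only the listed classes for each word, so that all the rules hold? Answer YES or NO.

YES

Candidates per position — 1:mei {Prep,Det}; 2:mei {Prep,Det}; 3:baur {Adv,Verb}; 4:toitroi {Det}; 5:toitroi {Det}; 6:mei {Prep,Det}; 7:baur {Adv,Verb}.
One satisfying assignment: Prep Prep Adv Det Det Det Adv.
Rule-by-rule: rule 1 ✓; rule 2 ✓; rule 3 ✓; rule 4 ✓; rule 5 ✓.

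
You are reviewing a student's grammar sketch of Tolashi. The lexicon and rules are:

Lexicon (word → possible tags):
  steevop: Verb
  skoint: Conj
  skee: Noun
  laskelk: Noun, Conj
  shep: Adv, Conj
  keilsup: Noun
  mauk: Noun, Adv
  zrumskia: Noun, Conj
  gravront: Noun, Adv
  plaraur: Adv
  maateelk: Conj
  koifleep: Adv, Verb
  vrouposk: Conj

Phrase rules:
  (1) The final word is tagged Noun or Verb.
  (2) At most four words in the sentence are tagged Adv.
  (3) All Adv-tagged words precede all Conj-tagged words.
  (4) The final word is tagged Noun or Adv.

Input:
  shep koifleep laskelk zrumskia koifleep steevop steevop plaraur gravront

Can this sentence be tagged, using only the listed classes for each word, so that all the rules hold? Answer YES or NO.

YES

Candidates per position — 1:shep {Adv,Conj}; 2:koifleep {Adv,Verb}; 3:laskelk {Noun,Conj}; 4:zrumskia {Noun,Conj}; 5:koifleep {Adv,Verb}; 6:steevop {Verb}; 7:steevop {Verb}; 8:plaraur {Adv}; 9:gravront {Noun,Adv}.
One satisfying assignment: Adv Adv Noun Noun Adv Verb Verb Adv Noun.
Checking: rule 1 satisfied; rule 2 satisfied; rule 3 satisfied; rule 4 satisfied.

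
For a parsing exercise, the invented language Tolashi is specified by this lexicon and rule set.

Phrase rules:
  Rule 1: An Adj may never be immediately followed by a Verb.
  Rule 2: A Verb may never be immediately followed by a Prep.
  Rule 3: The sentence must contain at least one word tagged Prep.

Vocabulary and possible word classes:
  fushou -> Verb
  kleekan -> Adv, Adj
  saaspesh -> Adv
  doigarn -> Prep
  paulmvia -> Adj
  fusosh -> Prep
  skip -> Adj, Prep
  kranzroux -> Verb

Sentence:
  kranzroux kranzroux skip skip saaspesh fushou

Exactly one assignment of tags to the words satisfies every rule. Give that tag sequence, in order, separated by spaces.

Verb Verb Adj Prep Adv Verb

Candidates per position — 1:kranzroux {Verb}; 2:kranzroux {Verb}; 3:skip {Adj,Prep}; 4:skip {Adj,Prep}; 5:saaspesh {Adv}; 6:fushou {Verb}.
At position 3, choosing Prep makes rule 2 impossible to satisfy; hence Adj.
At position 4, choosing Adj makes rule 3 impossible to satisfy; hence Prep.
The only consistent sequence is: Verb Verb Adj Prep Adv Verb.
Verifying each rule — rule 1 satisfied; rule 2 satisfied; rule 3 satisfied.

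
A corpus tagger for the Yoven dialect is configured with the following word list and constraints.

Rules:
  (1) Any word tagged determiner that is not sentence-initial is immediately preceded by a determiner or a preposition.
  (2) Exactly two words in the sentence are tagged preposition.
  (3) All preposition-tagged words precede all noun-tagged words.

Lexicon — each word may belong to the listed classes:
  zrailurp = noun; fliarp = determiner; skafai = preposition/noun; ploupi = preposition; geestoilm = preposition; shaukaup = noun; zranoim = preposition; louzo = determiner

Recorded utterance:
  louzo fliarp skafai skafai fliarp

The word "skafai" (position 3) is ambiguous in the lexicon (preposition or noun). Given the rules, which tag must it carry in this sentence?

preposition

Candidates per position — 1:louzo {determiner}; 2:fliarp {determiner}; 3:skafai {preposition,noun}; 4:skafai {preposition,noun}; 5:fliarp {determiner}.
Word 3 cannot be noun — rule 2 would then fail for every completion. It is preposition.
Word 4 cannot be noun — rule 1 would then fail for every completion. It is preposition.
The unique satisfying tagging is: determiner determiner preposition preposition determiner.
Verifying each rule — rule 1 ✓; rule 2 ✓; rule 3 ✓.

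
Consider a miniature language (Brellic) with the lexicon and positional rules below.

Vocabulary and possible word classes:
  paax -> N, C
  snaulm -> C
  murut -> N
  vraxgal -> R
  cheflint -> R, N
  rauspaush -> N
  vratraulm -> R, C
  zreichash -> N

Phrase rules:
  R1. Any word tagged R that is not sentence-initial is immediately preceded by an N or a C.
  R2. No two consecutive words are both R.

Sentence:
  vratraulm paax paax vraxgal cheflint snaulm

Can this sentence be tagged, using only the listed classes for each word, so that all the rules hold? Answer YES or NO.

Candidates per position — 1:vratraulm {R,C}; 2:paax {N,C}; 3:paax {N,C}; 4:vraxgal {R}; 5:cheflint {R,N}; 6:snaulm {C}.
One satisfying assignment: R C N R N C.
Check: rule 1 ✓; rule 2 ✓.

YES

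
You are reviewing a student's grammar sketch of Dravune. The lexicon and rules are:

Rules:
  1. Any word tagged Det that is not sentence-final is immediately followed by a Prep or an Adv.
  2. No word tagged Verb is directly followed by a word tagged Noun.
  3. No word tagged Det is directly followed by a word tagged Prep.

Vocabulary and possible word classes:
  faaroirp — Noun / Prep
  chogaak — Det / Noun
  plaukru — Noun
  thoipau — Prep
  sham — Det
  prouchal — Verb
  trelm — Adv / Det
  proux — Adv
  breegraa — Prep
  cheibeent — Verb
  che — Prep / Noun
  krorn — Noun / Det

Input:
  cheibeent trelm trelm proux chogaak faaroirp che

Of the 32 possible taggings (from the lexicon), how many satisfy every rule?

12

Candidates per position — 1:cheibeent {Verb}; 2:trelm {Adv,Det}; 3:trelm {Adv,Det}; 4:proux {Adv}; 5:chogaak {Det,Noun}; 6:faaroirp {Noun,Prep}; 7:che {Prep,Noun}.
There are 32 candidate sequences in total.
Checking each against the rules leaves 12 sequences.
Count = 12.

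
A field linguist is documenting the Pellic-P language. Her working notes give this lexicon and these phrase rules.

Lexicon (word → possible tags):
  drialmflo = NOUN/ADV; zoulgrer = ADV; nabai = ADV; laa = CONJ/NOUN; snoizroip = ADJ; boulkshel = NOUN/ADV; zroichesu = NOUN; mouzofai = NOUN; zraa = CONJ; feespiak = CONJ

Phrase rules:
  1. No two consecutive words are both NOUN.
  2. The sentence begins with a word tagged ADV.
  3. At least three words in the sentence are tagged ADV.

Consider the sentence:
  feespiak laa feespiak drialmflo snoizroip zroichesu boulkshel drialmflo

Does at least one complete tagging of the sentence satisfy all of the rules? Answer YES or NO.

NO

Candidates per position — 1:feespiak {CONJ}; 2:laa {CONJ,NOUN}; 3:feespiak {CONJ}; 4:drialmflo {NOUN,ADV}; 5:snoizroip {ADJ}; 6:zroichesu {NOUN}; 7:boulkshel {NOUN,ADV}; 8:drialmflo {NOUN,ADV}.
Rule 2 cannot be satisfied by any choice of tags from the lexicon.
So there is no consistent tagging.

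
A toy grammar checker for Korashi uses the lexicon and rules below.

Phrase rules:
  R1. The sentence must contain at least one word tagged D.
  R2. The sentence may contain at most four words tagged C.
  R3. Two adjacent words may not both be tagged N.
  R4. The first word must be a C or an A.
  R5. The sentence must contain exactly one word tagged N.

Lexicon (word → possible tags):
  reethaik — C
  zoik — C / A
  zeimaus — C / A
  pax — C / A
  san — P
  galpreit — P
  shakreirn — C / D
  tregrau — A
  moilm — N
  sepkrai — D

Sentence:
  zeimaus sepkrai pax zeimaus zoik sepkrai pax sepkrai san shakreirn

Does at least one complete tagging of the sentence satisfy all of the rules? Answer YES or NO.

NO

Candidates per position — 1:zeimaus {C,A}; 2:sepkrai {D}; 3:pax {C,A}; 4:zeimaus {C,A}; 5:zoik {C,A}; 6:sepkrai {D}; 7:pax {C,A}; 8:sepkrai {D}; 9:san {P}; 10:shakreirn {C,D}.
Rule 5 cannot be satisfied by any choice of tags from the lexicon.
So there is no consistent tagging.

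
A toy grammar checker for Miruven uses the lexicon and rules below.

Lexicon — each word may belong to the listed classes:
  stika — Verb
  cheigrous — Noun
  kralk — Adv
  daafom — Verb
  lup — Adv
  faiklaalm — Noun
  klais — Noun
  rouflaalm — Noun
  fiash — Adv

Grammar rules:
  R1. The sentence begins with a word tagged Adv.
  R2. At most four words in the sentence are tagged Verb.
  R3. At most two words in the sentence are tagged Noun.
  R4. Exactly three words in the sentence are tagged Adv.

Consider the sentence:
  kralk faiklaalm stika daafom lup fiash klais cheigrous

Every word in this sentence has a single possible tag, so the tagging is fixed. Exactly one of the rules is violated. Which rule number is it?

3

Fixed tagging: Adv Noun Verb Verb Adv Adv Noun Noun.
Applying the rules: R1 pass, R2 pass, R3 fail, R4 pass.
Only rule 3 fails.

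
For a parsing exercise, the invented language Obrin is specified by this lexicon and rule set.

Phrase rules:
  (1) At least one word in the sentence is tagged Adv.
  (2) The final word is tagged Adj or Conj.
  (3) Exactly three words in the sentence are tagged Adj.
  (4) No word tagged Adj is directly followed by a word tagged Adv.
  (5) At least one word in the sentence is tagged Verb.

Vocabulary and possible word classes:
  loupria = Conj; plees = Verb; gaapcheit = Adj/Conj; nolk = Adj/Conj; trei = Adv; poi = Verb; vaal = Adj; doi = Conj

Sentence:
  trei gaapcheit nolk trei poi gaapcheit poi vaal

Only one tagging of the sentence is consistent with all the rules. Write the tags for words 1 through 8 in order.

Candidates per position — 1:trei {Adv}; 2:gaapcheit {Adj,Conj}; 3:nolk {Adj,Conj}; 4:trei {Adv}; 5:poi {Verb}; 6:gaapcheit {Adj,Conj}; 7:poi {Verb}; 8:vaal {Adj}.
If word 3 were Adj, no tagging could satisfy rule 4; so word 3 is Conj.
If word 6 were Conj, no tagging could satisfy rule 3; so word 6 is Adj.
If word 2 were Conj, no tagging could satisfy rule 3; so word 2 is Adj.
So the tagging must be: Adv Adj Conj Adv Verb Adj Verb Adj.
Verifying each rule — rule 1 satisfied; rule 2 satisfied; rule 3 satisfied; rule 4 satisfied; rule 5 satisfied.

Adv Adj Conj Adv Verb Adj Verb Adj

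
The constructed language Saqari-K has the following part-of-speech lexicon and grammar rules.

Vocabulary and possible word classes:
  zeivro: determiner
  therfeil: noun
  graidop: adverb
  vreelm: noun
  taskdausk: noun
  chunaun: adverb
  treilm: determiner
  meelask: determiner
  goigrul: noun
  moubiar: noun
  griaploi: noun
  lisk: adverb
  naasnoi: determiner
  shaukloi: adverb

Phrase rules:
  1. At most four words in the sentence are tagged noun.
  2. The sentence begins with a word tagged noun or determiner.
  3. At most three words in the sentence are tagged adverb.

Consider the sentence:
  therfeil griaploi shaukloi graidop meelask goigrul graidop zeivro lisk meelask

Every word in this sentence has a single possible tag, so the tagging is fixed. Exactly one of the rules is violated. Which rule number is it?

Fixed tagging: noun noun adverb adverb determiner noun adverb determiner adverb determiner.
Checking each rule: R1 ✓, R2 ✓, R3 ✗.
Only rule 3 fails.

3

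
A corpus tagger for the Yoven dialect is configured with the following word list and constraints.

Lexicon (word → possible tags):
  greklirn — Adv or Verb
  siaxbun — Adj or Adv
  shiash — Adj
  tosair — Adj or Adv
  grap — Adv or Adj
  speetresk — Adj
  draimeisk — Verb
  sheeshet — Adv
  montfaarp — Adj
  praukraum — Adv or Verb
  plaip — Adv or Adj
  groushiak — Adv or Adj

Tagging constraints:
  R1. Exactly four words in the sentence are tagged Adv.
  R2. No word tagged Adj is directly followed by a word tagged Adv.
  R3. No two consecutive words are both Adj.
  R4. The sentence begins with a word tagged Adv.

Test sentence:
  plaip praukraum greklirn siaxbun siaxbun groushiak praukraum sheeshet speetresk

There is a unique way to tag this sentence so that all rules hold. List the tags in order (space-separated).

Candidates per position — 1:plaip {Adv,Adj}; 2:praukraum {Adv,Verb}; 3:greklirn {Adv,Verb}; 4:siaxbun {Adj,Adv}; 5:siaxbun {Adj,Adv}; 6:groushiak {Adv,Adj}; 7:praukraum {Adv,Verb}; 8:sheeshet {Adv}; 9:speetresk {Adj}.
Word 1 cannot be Adj — rule 4 would then fail for every completion. It is Adv.
The remaining ambiguous positions (2, 3, 4, 5, 6, 7) are resolved jointly — only one combination satisfies every rule.
The unique satisfying tagging is: Adv Verb Verb Adv Adv Adj Verb Adv Adj.
Rule-by-rule: rule 1 holds; rule 2 holds; rule 3 holds; rule 4 holds.

Adv Verb Verb Adv Adv Adj Verb Adv Adj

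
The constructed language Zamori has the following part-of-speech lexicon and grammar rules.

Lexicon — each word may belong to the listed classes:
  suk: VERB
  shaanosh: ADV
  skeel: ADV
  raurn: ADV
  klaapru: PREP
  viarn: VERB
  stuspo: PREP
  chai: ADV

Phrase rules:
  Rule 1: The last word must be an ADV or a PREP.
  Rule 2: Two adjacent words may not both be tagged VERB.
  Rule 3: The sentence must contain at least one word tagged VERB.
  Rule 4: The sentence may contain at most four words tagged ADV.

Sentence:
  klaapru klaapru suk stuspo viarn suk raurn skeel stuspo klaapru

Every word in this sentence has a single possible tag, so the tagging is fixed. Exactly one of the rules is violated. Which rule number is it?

Fixed tagging: PREP PREP VERB PREP VERB VERB ADV ADV PREP PREP.
Applying the rules: R1 ok, R2 fails, R3 ok, R4 ok.
Only rule 2 fails.

2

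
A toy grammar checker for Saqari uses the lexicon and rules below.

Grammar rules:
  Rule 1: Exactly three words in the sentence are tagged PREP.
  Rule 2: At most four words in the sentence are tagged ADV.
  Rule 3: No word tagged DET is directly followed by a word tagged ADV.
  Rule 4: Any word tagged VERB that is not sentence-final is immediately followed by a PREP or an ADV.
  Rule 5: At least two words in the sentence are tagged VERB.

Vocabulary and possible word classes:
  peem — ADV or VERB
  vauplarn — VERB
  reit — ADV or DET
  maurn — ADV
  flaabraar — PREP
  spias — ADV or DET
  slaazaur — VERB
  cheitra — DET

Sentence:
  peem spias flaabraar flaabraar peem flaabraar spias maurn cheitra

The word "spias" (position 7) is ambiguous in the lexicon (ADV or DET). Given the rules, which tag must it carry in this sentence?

ADV

Candidates per position — 1:peem {ADV,VERB}; 2:spias {ADV,DET}; 3:flaabraar {PREP}; 4:flaabraar {PREP}; 5:peem {ADV,VERB}; 6:flaabraar {PREP}; 7:spias {ADV,DET}; 8:maurn {ADV}; 9:cheitra {DET}.
If word 1 were ADV, no tagging could satisfy rule 5; so word 1 is VERB.
If word 2 were DET, no tagging could satisfy rule 4; so word 2 is ADV.
If word 5 were ADV, no tagging could satisfy rule 5; so word 5 is VERB.
If word 7 were DET, no tagging could satisfy rule 3; so word 7 is ADV.
So the tagging must be: VERB ADV PREP PREP VERB PREP ADV ADV DET.
Rule-by-rule: rule 1 holds; rule 2 holds; rule 3 holds; rule 4 holds; rule 5 holds.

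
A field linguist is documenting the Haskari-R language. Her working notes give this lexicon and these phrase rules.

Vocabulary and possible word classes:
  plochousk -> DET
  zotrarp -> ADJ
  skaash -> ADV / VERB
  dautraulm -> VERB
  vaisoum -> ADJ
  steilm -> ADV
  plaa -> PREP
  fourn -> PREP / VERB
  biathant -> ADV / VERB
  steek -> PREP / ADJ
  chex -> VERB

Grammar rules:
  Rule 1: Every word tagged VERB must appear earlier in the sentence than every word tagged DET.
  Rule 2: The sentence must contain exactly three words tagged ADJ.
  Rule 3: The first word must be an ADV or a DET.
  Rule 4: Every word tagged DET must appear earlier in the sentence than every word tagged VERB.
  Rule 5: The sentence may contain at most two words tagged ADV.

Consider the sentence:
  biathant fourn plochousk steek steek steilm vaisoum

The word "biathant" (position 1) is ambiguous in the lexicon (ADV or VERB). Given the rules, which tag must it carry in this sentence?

ADV

Candidates per position — 1:biathant {ADV,VERB}; 2:fourn {PREP,VERB}; 3:plochousk {DET}; 4:steek {PREP,ADJ}; 5:steek {PREP,ADJ}; 6:steilm {ADV}; 7:vaisoum {ADJ}.
At position 1, choosing VERB makes rule 3 impossible to satisfy; hence ADV.
At position 2, choosing VERB makes rule 4 impossible to satisfy; hence PREP.
At position 4, choosing PREP makes rule 2 impossible to satisfy; hence ADJ.
At position 5, choosing PREP makes rule 2 impossible to satisfy; hence ADJ.
The only consistent sequence is: ADV PREP DET ADJ ADJ ADV ADJ.
Check: rule 1 holds; rule 2 holds; rule 3 holds; rule 4 holds; rule 5 holds.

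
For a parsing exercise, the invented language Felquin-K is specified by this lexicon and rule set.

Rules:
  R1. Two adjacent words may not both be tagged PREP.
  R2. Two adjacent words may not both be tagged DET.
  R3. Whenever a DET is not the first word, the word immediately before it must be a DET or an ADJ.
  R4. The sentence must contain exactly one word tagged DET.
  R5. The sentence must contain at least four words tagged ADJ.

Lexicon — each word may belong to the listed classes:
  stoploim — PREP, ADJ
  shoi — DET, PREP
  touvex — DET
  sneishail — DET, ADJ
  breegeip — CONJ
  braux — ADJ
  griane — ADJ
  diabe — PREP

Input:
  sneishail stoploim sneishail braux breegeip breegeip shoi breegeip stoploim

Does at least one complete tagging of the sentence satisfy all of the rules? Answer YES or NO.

YES

Candidates per position — 1:sneishail {DET,ADJ}; 2:stoploim {PREP,ADJ}; 3:sneishail {DET,ADJ}; 4:braux {ADJ}; 5:breegeip {CONJ}; 6:breegeip {CONJ}; 7:shoi {DET,PREP}; 8:breegeip {CONJ}; 9:stoploim {PREP,ADJ}.
One satisfying assignment: DET ADJ ADJ ADJ CONJ CONJ PREP CONJ ADJ.
Rule-by-rule: rule 1 satisfied; rule 2 satisfied; rule 3 satisfied; rule 4 satisfied; rule 5 satisfied.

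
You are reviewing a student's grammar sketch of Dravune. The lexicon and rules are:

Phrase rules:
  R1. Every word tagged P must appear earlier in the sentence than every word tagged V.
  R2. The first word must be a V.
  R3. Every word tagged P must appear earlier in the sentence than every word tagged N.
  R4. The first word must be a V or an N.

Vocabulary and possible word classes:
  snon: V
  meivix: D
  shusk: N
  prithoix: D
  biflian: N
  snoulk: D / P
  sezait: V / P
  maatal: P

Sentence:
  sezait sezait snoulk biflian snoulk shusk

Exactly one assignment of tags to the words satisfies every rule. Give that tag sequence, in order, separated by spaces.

V V D N D N

Candidates per position — 1:sezait {V,P}; 2:sezait {V,P}; 3:snoulk {D,P}; 4:biflian {N}; 5:snoulk {D,P}; 6:shusk {N}.
Word 1 cannot be P — rule 2 would then fail for every completion. It is V.
Word 2 cannot be P — rule 1 would then fail for every completion. It is V.
Word 3 cannot be P — rule 1 would then fail for every completion. It is D.
Word 5 cannot be P — rule 1 would then fail for every completion. It is D.
So the tagging must be: V V D N D N.
Check: rule 1 ok; rule 2 ok; rule 3 ok; rule 4 ok.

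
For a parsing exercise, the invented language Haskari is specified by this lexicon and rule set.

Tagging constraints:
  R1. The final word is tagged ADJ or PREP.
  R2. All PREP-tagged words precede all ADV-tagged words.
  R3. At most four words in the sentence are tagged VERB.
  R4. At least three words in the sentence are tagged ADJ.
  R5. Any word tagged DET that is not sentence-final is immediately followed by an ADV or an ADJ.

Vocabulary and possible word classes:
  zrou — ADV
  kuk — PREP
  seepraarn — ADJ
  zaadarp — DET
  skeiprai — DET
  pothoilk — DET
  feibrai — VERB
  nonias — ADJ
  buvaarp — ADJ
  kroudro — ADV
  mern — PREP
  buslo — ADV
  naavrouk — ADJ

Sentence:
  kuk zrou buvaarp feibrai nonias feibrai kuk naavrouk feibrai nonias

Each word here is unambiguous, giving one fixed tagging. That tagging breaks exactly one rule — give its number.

Fixed tagging: PREP ADV ADJ VERB ADJ VERB PREP ADJ VERB ADJ.
Rule check: R1 pass, R2 fail, R3 pass, R4 pass, R5 pass.
Only rule 2 fails.

2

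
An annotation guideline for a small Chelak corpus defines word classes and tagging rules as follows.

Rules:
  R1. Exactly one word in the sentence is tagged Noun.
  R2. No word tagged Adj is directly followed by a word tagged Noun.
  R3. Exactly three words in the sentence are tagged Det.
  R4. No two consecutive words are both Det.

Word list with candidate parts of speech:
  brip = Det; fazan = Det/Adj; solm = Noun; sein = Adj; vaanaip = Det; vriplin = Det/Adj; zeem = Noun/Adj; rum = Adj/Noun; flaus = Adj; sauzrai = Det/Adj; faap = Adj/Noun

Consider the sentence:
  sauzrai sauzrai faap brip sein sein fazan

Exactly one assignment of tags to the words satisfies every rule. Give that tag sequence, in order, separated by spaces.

Candidates per position — 1:sauzrai {Det,Adj}; 2:sauzrai {Det,Adj}; 3:faap {Adj,Noun}; 4:brip {Det}; 5:sein {Adj}; 6:sein {Adj}; 7:fazan {Det,Adj}.
If word 3 were Adj, no tagging could satisfy rule 1; so word 3 is Noun.
If word 2 were Adj, no tagging could satisfy rule 2; so word 2 is Det.
If word 1 were Det, no tagging could satisfy rule 4; so word 1 is Adj.
If word 7 were Adj, no tagging could satisfy rule 3; so word 7 is Det.
The unique satisfying tagging is: Adj Det Noun Det Adj Adj Det.
Checking: rule 1 satisfied; rule 2 satisfied; rule 3 satisfied; rule 4 satisfied.

Adj Det Noun Det Adj Adj Det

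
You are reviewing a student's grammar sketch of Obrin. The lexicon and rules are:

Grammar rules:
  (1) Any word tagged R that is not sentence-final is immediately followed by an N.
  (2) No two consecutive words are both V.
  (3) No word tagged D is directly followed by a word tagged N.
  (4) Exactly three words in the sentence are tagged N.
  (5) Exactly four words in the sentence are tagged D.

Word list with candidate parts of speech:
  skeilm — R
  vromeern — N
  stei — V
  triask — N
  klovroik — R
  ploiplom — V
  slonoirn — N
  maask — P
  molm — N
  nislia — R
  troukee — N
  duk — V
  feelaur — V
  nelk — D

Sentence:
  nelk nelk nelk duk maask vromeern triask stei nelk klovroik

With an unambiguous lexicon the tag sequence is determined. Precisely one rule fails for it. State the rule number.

4

Fixed tagging: D D D V P N N V D R.
Rule check: R1 pass, R2 pass, R3 pass, R4 fail, R5 pass.
Only rule 4 fails.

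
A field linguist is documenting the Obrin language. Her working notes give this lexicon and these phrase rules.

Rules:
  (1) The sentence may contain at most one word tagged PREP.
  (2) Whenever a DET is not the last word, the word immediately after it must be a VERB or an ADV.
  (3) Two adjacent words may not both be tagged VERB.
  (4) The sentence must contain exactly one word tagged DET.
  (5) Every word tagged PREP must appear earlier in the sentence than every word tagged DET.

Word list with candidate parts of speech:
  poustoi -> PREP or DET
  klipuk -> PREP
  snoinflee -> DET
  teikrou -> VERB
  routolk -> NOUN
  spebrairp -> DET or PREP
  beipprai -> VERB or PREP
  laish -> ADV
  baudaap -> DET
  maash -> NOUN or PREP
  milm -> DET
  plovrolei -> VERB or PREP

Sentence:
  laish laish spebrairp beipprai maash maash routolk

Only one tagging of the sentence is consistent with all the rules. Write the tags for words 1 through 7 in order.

ADV ADV DET VERB NOUN NOUN NOUN

Candidates per position — 1:laish {ADV}; 2:laish {ADV}; 3:spebrairp {DET,PREP}; 4:beipprai {VERB,PREP}; 5:maash {NOUN,PREP}; 6:maash {NOUN,PREP}; 7:routolk {NOUN}.
If word 3 were PREP, no tagging could satisfy rule 4; so word 3 is DET.
If word 4 were PREP, no tagging could satisfy rule 2; so word 4 is VERB.
If word 5 were PREP, no tagging could satisfy rule 5; so word 5 is NOUN.
If word 6 were PREP, no tagging could satisfy rule 5; so word 6 is NOUN.
That leaves exactly one tagging: ADV ADV DET VERB NOUN NOUN NOUN.
Check: rule 1 ✓; rule 2 ✓; rule 3 ✓; rule 4 ✓; rule 5 ✓.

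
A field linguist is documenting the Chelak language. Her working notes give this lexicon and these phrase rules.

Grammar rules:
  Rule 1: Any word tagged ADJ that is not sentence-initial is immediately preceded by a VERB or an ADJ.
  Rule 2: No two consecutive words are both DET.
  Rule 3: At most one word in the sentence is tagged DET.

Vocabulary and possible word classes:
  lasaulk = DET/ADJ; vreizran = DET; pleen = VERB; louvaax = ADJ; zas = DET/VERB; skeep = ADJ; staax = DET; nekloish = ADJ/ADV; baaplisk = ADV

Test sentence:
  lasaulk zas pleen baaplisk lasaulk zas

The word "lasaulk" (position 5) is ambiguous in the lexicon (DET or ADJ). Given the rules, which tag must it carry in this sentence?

DET

Candidates per position — 1:lasaulk {DET,ADJ}; 2:zas {DET,VERB}; 3:pleen {VERB}; 4:baaplisk {ADV}; 5:lasaulk {DET,ADJ}; 6:zas {DET,VERB}.
At position 5, choosing ADJ makes rule 1 impossible to satisfy; hence DET.
At position 6, choosing DET makes rule 2 impossible to satisfy; hence VERB.
At position 1, choosing DET makes rule 3 impossible to satisfy; hence ADJ.
At position 2, choosing DET makes rule 3 impossible to satisfy; hence VERB.
The unique satisfying tagging is: ADJ VERB VERB ADV DET VERB.
Rule-by-rule: rule 1 satisfied; rule 2 satisfied; rule 3 satisfied.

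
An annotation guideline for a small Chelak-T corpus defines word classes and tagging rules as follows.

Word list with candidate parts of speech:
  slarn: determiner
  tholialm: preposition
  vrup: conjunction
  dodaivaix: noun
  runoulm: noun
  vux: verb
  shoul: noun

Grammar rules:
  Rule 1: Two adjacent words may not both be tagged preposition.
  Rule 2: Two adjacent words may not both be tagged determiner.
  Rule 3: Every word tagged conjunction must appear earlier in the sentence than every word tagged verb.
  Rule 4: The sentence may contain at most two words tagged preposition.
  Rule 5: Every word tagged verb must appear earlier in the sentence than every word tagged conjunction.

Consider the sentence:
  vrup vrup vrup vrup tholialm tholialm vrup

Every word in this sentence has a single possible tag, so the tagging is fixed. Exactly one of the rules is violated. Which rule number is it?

1

Fixed tagging: conjunction conjunction conjunction conjunction preposition preposition conjunction.
Rule check: R1 fail, R2 pass, R3 pass, R4 pass, R5 pass.
Only rule 1 fails.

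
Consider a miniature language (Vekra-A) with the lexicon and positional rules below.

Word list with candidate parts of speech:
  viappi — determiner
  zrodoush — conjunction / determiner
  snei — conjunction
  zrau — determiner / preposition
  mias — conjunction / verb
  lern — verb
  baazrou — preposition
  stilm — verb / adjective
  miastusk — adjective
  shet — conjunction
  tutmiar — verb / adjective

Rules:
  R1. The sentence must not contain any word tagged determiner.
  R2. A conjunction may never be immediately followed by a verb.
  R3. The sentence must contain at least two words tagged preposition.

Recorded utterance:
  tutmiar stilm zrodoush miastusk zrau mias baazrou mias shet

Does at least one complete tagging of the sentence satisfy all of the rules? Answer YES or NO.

Candidates per position — 1:tutmiar {verb,adjective}; 2:stilm {verb,adjective}; 3:zrodoush {conjunction,determiner}; 4:miastusk {adjective}; 5:zrau {determiner,preposition}; 6:mias {conjunction,verb}; 7:baazrou {preposition}; 8:mias {conjunction,verb}; 9:shet {conjunction}.
One satisfying assignment: adjective adjective conjunction adjective preposition conjunction preposition verb conjunction.
Checking: rule 1 holds; rule 2 holds; rule 3 holds.

YES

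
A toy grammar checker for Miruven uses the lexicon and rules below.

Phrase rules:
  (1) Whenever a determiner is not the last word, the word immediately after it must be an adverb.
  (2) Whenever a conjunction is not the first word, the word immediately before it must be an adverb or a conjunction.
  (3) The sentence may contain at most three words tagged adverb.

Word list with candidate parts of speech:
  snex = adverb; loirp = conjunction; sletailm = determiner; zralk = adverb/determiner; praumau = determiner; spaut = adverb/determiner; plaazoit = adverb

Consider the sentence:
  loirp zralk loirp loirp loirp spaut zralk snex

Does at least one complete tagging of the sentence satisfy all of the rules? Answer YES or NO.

YES

Candidates per position — 1:loirp {conjunction}; 2:zralk {adverb,determiner}; 3:loirp {conjunction}; 4:loirp {conjunction}; 5:loirp {conjunction}; 6:spaut {adverb,determiner}; 7:zralk {adverb,determiner}; 8:snex {adverb}.
One satisfying assignment: conjunction adverb conjunction conjunction conjunction determiner adverb adverb.
Checking: rule 1 satisfied; rule 2 satisfied; rule 3 satisfied.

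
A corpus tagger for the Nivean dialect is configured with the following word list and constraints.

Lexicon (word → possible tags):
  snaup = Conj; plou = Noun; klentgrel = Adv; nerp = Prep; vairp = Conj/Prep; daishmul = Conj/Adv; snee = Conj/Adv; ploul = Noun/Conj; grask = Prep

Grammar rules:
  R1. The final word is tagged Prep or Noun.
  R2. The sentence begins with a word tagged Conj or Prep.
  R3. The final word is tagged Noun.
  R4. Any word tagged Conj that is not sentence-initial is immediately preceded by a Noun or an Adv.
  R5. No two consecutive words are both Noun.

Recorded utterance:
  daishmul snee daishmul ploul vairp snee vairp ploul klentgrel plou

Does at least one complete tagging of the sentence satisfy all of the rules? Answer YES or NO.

Candidates per position — 1:daishmul {Conj,Adv}; 2:snee {Conj,Adv}; 3:daishmul {Conj,Adv}; 4:ploul {Noun,Conj}; 5:vairp {Conj,Prep}; 6:snee {Conj,Adv}; 7:vairp {Conj,Prep}; 8:ploul {Noun,Conj}; 9:klentgrel {Adv}; 10:plou {Noun}.
One satisfying assignment: Conj Adv Conj Noun Conj Adv Conj Noun Adv Noun.
Check: rule 1 satisfied; rule 2 satisfied; rule 3 satisfied; rule 4 satisfied; rule 5 satisfied.

YES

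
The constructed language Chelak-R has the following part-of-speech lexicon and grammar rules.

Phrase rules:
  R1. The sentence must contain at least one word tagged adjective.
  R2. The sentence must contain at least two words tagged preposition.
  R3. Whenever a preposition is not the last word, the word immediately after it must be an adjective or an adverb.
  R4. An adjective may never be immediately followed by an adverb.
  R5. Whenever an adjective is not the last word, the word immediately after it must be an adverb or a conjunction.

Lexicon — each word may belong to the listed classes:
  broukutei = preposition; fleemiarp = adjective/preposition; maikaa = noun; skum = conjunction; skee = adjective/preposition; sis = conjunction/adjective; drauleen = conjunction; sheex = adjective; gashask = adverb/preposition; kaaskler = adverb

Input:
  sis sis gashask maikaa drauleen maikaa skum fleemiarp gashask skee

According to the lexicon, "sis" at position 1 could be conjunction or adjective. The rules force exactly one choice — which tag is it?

Candidates per position — 1:sis {conjunction,adjective}; 2:sis {conjunction,adjective}; 3:gashask {adverb,preposition}; 4:maikaa {noun}; 5:drauleen {conjunction}; 6:maikaa {noun}; 7:skum {conjunction}; 8:fleemiarp {adjective,preposition}; 9:gashask {adverb,preposition}; 10:skee {adjective,preposition}.
Word 3 cannot be preposition — rule 3 would then fail for every completion. It is adverb.
Word 2 cannot be adjective — rule 4 would then fail for every completion. It is conjunction.
Position 1: the remaining choice is settled jointly with positions 8, 9, 10 — only adjective at position 1 is part of a tagging that satisfies every rule.
The only consistent sequence is: adjective conjunction adverb noun conjunction noun conjunction preposition adverb preposition.
Rule-by-rule: rule 1 holds; rule 2 holds; rule 3 holds; rule 4 holds; rule 5 holds.

adjective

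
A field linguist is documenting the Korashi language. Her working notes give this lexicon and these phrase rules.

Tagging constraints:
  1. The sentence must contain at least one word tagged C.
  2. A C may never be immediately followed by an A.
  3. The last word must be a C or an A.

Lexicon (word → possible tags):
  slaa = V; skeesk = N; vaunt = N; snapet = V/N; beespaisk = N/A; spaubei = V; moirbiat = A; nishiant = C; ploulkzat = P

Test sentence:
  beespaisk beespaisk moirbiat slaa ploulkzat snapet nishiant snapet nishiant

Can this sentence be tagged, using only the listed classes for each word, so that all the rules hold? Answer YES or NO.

YES

Candidates per position — 1:beespaisk {N,A}; 2:beespaisk {N,A}; 3:moirbiat {A}; 4:slaa {V}; 5:ploulkzat {P}; 6:snapet {V,N}; 7:nishiant {C}; 8:snapet {V,N}; 9:nishiant {C}.
One satisfying assignment: N N A V P N C N C.
Check: rule 1 holds; rule 2 holds; rule 3 holds.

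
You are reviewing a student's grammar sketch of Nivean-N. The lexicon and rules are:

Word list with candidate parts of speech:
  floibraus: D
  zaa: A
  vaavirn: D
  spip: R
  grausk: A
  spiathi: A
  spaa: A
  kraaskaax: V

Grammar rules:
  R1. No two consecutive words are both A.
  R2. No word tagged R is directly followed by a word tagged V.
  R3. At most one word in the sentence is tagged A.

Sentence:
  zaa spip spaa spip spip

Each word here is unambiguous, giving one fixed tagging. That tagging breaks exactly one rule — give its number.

3

Fixed tagging: A R A R R.
Rule check: R1 ✓, R2 ✓, R3 ✗.
Only rule 3 fails.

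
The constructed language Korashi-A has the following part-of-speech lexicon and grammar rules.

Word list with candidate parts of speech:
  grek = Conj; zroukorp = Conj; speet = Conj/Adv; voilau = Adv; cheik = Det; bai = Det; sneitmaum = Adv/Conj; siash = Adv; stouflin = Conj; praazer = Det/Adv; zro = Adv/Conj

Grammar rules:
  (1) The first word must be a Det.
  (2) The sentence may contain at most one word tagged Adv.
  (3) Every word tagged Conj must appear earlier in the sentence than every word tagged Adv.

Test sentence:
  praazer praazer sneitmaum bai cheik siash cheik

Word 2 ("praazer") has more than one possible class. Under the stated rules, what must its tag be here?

Det

Candidates per position — 1:praazer {Det,Adv}; 2:praazer {Det,Adv}; 3:sneitmaum {Adv,Conj}; 4:bai {Det}; 5:cheik {Det}; 6:siash {Adv}; 7:cheik {Det}.
Word 1 cannot be Adv — rule 1 would then fail for every completion. It is Det.
Word 2 cannot be Adv — rule 2 would then fail for every completion. It is Det.
Word 3 cannot be Adv — rule 2 would then fail for every completion. It is Conj.
So the tagging must be: Det Det Conj Det Det Adv Det.
Rule-by-rule: rule 1 ✓; rule 2 ✓; rule 3 ✓.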